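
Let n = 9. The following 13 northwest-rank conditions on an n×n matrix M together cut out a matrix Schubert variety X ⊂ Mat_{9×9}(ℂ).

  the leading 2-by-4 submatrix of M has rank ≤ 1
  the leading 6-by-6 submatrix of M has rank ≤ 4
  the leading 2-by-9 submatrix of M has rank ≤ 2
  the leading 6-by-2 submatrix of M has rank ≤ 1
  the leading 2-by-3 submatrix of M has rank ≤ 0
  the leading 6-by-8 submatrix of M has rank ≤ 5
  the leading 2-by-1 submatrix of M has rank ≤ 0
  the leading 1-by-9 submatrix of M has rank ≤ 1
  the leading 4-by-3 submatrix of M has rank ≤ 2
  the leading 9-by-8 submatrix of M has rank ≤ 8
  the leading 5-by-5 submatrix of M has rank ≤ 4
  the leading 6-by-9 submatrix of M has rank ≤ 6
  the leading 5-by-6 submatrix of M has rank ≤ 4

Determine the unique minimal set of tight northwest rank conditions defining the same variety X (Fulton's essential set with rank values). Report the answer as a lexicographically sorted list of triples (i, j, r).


Computing R[i][j] = min implied NW-rank bound (n=9, 13 conditions):

  row 1: 0 0 0 1 1 1 1 1 1
  row 2: 0 0 0 1 2 2 2 2 2
  row 3: 1 1 1 2 3 3 3 3 3
  row 4: 1 1 2 3 4 4 4 4 4
  row 5: 1 1 2 3 4 4 5 5 5
  row 6: 1 1 2 3 4 4 5 5 6
  row 7: 1 2 3 4 5 5 6 6 7
  row 8: 1 2 3 4 5 6 7 7 8
  row 9: 1 2 3 4 5 6 7 8 9

reading off 1-entries of Δ²R: w = (4, 5, 1, 3, 7, 9, 2, 6, 8).

ℓ(w)=12; the 4 essential cells (i,j,r):

[(2, 3, 0), (6, 2, 1), (6, 6, 4), (6, 8, 5)]


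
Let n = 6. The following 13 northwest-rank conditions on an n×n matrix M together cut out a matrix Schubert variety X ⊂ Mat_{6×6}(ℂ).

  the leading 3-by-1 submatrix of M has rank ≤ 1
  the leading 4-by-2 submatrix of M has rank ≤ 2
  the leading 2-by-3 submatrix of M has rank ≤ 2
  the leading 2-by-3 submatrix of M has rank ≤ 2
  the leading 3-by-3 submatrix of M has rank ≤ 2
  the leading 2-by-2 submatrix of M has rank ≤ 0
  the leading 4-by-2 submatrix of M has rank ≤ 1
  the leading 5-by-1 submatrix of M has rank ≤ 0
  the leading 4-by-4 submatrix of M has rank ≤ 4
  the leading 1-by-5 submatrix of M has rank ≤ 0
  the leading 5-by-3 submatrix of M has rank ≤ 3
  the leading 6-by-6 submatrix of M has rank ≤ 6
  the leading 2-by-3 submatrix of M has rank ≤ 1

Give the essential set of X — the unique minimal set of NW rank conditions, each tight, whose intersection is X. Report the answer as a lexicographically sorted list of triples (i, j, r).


Recovering R(i,j) via the rank-extension bound from the 13 conditions:

  row 1: 0, 0, 0, 0, 0, 1
  row 2: 0, 0, 1, 1, 1, 2
  row 3: 0, 1, 2, 2, 2, 3
  row 4: 0, 1, 2, 3, 3, 4
  row 5: 0, 1, 2, 3, 4, 5
  row 6: 1, 2, 3, 4, 5, 6

second differences of R give the permutation w = (6, 3, 2, 4, 5, 1).

D(w) has 10 cells with 3 SE-corners; essential set:

[(1, 5, 0), (2, 2, 0), (5, 1, 0)]


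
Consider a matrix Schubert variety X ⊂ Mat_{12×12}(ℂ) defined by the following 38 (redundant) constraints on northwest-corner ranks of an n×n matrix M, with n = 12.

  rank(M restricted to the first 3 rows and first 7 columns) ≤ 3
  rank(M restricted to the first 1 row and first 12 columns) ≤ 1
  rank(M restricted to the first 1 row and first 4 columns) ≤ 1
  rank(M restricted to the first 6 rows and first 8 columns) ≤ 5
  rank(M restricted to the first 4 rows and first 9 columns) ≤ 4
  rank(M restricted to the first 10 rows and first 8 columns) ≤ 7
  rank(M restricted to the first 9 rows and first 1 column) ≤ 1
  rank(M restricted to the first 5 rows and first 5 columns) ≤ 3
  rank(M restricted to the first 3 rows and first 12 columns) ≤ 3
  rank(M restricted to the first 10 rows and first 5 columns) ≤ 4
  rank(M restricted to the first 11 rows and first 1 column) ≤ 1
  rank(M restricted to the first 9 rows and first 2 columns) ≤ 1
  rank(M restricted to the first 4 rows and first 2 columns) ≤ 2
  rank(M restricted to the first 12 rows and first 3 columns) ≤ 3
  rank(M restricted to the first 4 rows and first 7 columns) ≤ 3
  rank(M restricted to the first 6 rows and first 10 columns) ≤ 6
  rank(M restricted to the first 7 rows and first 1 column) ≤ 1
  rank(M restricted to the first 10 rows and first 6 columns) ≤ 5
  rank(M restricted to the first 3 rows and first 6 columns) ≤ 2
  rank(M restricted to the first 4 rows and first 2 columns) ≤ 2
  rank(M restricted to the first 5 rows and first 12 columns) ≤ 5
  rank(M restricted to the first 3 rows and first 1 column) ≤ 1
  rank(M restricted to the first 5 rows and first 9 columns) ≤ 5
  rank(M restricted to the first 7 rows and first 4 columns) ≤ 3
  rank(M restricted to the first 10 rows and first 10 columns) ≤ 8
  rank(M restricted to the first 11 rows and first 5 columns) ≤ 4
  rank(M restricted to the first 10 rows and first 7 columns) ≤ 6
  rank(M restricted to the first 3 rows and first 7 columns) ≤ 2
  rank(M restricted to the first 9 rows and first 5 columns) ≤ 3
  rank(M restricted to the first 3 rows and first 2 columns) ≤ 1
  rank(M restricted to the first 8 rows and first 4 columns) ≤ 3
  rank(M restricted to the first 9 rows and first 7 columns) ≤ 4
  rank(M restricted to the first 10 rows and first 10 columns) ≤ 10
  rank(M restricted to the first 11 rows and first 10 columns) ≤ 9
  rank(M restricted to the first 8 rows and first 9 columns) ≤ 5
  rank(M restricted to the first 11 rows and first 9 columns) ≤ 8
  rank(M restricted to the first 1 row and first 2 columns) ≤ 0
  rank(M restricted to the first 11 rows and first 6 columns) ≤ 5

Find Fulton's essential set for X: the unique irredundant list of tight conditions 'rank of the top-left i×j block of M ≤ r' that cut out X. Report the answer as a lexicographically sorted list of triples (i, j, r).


Computing R[i][j] = min implied NW-rank bound (n=12, 38 conditions):

  0 | 0 | 1 | 1 | 1 | 1 | 1 | 1 | 1 | 1 | 1 | 1
  1 | 1 | 2 | 2 | 2 | 2 | 2 | 2 | 2 | 2 | 2 | 2
  1 | 1 | 2 | 2 | 2 | 2 | 2 | 3 | 3 | 3 | 3 | 3
  1 | 1 | 2 | 3 | 3 | 3 | 3 | 4 | 4 | 4 | 4 | 4
  1 | 1 | 2 | 3 | 3 | 4 | 4 | 5 | 5 | 5 | 5 | 5
  1 | 1 | 2 | 3 | 3 | 4 | 4 | 5 | 5 | 6 | 6 | 6
  1 | 1 | 2 | 3 | 3 | 4 | 4 | 5 | 5 | 6 | 7 | 7
  1 | 1 | 2 | 3 | 3 | 4 | 4 | 5 | 5 | 6 | 7 | 8
  1 | 1 | 2 | 3 | 3 | 4 | 4 | 5 | 6 | 7 | 8 | 9
  1 | 2 | 3 | 4 | 4 | 5 | 5 | 6 | 7 | 8 | 9 | 10
  1 | 2 | 3 | 4 | 4 | 5 | 6 | 7 | 8 | 9 | 10 | 11
  1 | 2 | 3 | 4 | 5 | 6 | 7 | 8 | 9 | 10 | 11 | 12

reading off 1-entries of Δ²R: w = (3, 1, 8, 4, 6, 10, 11, 12, 9, 2, 7, 5).

|D(w)|=26, |Ess(w)|=7:

[(1, 2, 0), (3, 7, 2), (8, 9, 5), (9, 2, 1), (9, 5, 3), (9, 7, 4), (11, 5, 4)]


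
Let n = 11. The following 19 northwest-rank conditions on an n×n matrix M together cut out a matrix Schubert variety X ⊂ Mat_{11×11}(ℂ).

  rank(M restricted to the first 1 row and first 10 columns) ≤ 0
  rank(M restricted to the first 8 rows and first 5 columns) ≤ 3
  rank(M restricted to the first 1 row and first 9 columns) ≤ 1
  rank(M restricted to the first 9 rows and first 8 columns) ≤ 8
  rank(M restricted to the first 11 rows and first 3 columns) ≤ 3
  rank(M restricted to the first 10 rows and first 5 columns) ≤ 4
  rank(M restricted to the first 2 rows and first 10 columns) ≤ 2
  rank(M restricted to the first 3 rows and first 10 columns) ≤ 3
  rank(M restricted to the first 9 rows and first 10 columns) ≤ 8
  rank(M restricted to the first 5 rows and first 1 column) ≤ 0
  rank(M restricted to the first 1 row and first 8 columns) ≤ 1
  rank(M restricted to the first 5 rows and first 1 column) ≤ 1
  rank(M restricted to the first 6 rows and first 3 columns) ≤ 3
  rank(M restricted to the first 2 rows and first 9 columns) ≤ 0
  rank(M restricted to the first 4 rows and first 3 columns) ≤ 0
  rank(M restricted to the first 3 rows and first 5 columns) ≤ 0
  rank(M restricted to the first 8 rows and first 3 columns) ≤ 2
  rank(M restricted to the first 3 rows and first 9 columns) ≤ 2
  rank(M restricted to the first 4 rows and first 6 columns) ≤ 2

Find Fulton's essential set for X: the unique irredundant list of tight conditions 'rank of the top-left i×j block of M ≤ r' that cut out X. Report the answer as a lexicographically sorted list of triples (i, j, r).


The tightest implied rank at each (i,j), from the 19 conditions:

  row 1: 0  0  0  0  0  0  0  0  0  0  1
  row 2: 0  0  0  0  0  0  0  0  0  1  2
  row 3: 0  0  0  0  0  1  1  1  1  2  3
  row 4: 0  0  0  1  1  2  2  2  2  3  4
  row 5: 0  1  1  2  2  3  3  3  3  4  5
  row 6: 1  2  2  3  3  4  4  4  4  5  6
  row 7: 1  2  2  3  3  4  5  5  5  6  7
  row 8: 1  2  2  3  3  4  5  6  6  7  8
  row 9: 1  2  3  4  4  5  6  7  7  8  9
  row 10: 1  2  3  4  4  5  6  7  8  9  10
  row 11: 1  2  3  4  5  6  7  8  9  10  11

reading off 1-entries of Δ²R: w = (11, 10, 6, 4, 2, 1, 7, 8, 3, 9, 5).

Fulton essential set (8 of the 33 Rothe cells):

[(1, 10, 0), (2, 9, 0), (3, 5, 0), (4, 3, 0), (5, 1, 0), (8, 3, 2), (8, 5, 3), (10, 5, 4)]


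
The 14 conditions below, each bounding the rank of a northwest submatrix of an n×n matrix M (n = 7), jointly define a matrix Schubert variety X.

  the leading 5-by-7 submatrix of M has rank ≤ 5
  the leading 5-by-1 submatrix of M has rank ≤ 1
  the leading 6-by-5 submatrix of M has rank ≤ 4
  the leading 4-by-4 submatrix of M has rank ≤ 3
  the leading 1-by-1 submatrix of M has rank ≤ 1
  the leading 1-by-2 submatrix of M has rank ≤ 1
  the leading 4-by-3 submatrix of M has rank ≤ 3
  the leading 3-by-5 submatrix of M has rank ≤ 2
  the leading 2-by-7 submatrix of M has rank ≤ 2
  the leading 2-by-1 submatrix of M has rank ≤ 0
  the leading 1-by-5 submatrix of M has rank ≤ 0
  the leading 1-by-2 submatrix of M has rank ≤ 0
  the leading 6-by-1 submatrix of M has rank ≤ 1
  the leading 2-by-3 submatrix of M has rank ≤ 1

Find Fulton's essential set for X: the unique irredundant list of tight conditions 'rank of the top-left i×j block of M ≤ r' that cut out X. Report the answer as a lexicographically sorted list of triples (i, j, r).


The tightest implied rank at each (i,j), from the 14 conditions:

  0, 0, 0, 0, 0, 1, 1
  0, 1, 1, 1, 1, 2, 2
  1, 2, 2, 2, 2, 3, 3
  1, 2, 3, 3, 3, 4, 4
  1, 2, 3, 4, 4, 5, 5
  1, 2, 3, 4, 4, 5, 6
  1, 2, 3, 4, 5, 6, 7

hence w(1..7) = (6, 2, 1, 3, 4, 7, 5).

Rothe diagram D(w) (7 cells), 3 SE-corners (essential conditions):

[(1, 5, 0), (2, 1, 0), (6, 5, 4)]


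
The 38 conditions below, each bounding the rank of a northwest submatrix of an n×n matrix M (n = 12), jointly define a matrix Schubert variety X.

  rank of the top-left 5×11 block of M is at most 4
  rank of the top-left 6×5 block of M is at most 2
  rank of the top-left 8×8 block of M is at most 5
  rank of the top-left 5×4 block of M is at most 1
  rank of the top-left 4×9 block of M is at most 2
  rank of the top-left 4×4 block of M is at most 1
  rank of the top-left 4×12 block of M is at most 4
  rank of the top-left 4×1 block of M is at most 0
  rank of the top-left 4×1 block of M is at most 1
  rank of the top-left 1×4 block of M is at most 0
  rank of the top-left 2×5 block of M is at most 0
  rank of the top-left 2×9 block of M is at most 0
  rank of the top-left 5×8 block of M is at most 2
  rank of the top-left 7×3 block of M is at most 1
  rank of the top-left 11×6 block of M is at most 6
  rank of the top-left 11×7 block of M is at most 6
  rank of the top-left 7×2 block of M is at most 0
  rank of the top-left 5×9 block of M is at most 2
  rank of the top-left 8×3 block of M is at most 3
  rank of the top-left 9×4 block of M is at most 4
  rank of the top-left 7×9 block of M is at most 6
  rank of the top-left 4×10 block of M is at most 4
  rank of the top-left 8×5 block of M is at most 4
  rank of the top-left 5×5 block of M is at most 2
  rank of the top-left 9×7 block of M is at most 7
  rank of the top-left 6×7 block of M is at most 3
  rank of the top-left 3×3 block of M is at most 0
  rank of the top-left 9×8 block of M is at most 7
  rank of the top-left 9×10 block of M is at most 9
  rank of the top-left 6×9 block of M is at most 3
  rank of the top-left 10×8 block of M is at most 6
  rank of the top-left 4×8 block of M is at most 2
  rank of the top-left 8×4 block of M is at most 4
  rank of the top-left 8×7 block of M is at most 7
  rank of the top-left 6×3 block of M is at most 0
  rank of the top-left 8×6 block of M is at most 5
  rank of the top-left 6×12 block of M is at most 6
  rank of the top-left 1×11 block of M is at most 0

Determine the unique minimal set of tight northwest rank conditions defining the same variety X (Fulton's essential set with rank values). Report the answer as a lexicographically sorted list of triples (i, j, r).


Computing R[i][j] = min implied NW-rank bound (n=12, 38 conditions):

  row 1: 0  0  0  0  0  0  0  0  0  0  0  1
  row 2: 0  0  0  0  0  0  0  0  0  1  1  2
  row 3: 0  0  0  1  1  1  1  1  1  2  2  3
  row 4: 0  0  0  1  2  2  2  2  2  3  3  4
  row 5: 0  0  0  1  2  2  2  2  2  3  4  5
  row 6: 0  0  0  1  2  3  3  3  3  4  5  6
  row 7: 0  0  1  2  3  4  4  4  4  5  6  7
  row 8: 1  1  2  3  4  5  5  5  5  6  7  8
  row 9: 1  2  3  4  5  6  6  6  6  7  8  9
  row 10: 1  2  3  4  5  6  6  6  7  8  9  10
  row 11: 1  2  3  4  5  6  6  7  8  9  10  11
  row 12: 1  2  3  4  5  6  7  8  9  10  11  12

second differences of R give the permutation w = (12, 10, 4, 5, 11, 6, 3, 1, 2, 9, 8, 7).

Rothe diagram D(w) (41 cells), 7 SE-corners (essential conditions):

[(1, 11, 0), (2, 9, 0), (5, 9, 2), (6, 3, 0), (7, 2, 0), (10, 8, 6), (11, 7, 6)]


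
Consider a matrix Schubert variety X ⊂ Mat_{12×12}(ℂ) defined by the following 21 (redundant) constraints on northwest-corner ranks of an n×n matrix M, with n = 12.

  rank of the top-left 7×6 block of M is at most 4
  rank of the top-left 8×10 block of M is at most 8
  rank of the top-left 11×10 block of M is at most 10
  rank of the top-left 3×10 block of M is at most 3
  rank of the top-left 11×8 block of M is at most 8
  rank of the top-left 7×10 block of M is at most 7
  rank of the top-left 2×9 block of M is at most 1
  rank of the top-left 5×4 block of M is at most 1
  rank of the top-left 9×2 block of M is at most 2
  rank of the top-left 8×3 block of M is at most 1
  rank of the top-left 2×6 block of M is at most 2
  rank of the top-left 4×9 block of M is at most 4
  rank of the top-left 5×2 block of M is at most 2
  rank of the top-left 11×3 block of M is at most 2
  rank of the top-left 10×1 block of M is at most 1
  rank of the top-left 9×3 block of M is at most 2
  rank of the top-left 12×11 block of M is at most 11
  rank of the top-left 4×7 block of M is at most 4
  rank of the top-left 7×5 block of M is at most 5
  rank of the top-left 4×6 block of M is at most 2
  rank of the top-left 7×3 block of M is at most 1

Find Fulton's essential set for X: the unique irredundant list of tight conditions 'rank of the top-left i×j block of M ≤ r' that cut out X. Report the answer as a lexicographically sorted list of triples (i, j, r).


Propagating the 21 rank bounds to every northwest block:

  i=1: 1, 1, 1, 1, 1, 1, 1, 1, 1, 1, 1, 1
  i=2: 1, 1, 1, 1, 1, 1, 1, 1, 1, 2, 2, 2
  i=3: 1, 1, 1, 1, 2, 2, 2, 2, 2, 3, 3, 3
  i=4: 1, 1, 1, 1, 2, 2, 3, 3, 3, 4, 4, 4
  i=5: 1, 1, 1, 1, 2, 3, 4, 4, 4, 5, 5, 5
  i=6: 1, 1, 1, 2, 3, 4, 5, 5, 5, 6, 6, 6
  i=7: 1, 1, 1, 2, 3, 4, 5, 6, 6, 7, 7, 7
  i=8: 1, 1, 1, 2, 3, 4, 5, 6, 7, 8, 8, 8
  i=9: 1, 2, 2, 3, 4, 5, 6, 7, 8, 9, 9, 9
  i=10: 1, 2, 2, 3, 4, 5, 6, 7, 8, 9, 10, 10
  i=11: 1, 2, 2, 3, 4, 5, 6, 7, 8, 9, 10, 11
  i=12: 1, 2, 3, 4, 5, 6, 7, 8, 9, 10, 11, 12

so w = (1, 10, 5, 7, 6, 4, 8, 9, 2, 11, 12, 3).

|D(w)|=26, |Ess(w)|=5:

[(2, 9, 1), (4, 6, 2), (5, 4, 1), (8, 3, 1), (11, 3, 2)]


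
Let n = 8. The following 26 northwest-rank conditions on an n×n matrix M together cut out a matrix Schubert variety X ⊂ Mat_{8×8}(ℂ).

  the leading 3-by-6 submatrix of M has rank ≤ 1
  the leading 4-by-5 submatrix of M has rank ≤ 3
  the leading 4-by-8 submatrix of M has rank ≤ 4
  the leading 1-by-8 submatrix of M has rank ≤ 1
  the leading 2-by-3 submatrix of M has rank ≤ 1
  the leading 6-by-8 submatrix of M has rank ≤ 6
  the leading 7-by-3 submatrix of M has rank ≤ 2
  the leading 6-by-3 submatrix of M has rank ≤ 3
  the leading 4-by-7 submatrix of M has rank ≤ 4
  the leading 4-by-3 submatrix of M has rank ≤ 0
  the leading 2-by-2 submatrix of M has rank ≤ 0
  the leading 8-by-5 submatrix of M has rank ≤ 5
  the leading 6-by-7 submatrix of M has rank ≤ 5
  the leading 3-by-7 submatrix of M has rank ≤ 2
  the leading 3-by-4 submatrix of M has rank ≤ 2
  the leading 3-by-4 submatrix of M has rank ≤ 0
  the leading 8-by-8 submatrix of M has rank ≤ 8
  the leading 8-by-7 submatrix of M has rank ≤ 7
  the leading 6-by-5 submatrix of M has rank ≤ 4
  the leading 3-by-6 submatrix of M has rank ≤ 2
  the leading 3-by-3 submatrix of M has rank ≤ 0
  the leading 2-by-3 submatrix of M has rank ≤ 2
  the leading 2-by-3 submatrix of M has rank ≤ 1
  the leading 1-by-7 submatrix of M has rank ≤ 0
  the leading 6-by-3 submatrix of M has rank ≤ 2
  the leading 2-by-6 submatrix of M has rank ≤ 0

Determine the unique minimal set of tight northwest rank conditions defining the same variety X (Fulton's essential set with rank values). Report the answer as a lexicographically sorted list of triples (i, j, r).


Recovering R(i,j) via the rank-extension bound from the 26 conditions:

  R[1]: 0 | 0 | 0 | 0 | 0 | 0 | 0 | 1
  R[2]: 0 | 0 | 0 | 0 | 0 | 0 | 1 | 2
  R[3]: 0 | 0 | 0 | 0 | 1 | 1 | 2 | 3
  R[4]: 0 | 0 | 0 | 1 | 2 | 2 | 3 | 4
  R[5]: 1 | 1 | 1 | 2 | 3 | 3 | 4 | 5
  R[6]: 1 | 2 | 2 | 3 | 4 | 4 | 5 | 6
  R[7]: 1 | 2 | 2 | 3 | 4 | 5 | 6 | 7
  R[8]: 1 | 2 | 3 | 4 | 5 | 6 | 7 | 8

second differences of R give the permutation w = (8, 7, 5, 4, 1, 2, 6, 3).

5 SE-corners of the 21-cell Rothe diagram give Ess(w):

[(1, 7, 0), (2, 6, 0), (3, 4, 0), (4, 3, 0), (7, 3, 2)]


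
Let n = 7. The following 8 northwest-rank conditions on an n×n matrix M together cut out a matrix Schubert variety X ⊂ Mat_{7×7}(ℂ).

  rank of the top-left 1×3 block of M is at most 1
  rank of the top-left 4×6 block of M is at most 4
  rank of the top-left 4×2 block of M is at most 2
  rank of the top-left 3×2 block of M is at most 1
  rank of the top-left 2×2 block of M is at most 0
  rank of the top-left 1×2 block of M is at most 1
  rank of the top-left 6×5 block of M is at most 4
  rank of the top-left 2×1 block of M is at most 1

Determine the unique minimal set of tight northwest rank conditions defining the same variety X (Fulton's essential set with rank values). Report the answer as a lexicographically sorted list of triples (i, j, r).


Reconstructing r_w from the 8 given conditions:

  i=1: 0, 0, 1, 1, 1, 1, 1
  i=2: 0, 0, 1, 2, 2, 2, 2
  i=3: 1, 1, 2, 3, 3, 3, 3
  i=4: 1, 2, 3, 4, 4, 4, 4
  i=5: 1, 2, 3, 4, 4, 5, 5
  i=6: 1, 2, 3, 4, 4, 5, 6
  i=7: 1, 2, 3, 4, 5, 6, 7

reading off 1-entries of Δ²R: w = (3, 4, 1, 2, 6, 7, 5).

2 SE-corners of the 6-cell Rothe diagram give Ess(w):

[(2, 2, 0), (6, 5, 4)]


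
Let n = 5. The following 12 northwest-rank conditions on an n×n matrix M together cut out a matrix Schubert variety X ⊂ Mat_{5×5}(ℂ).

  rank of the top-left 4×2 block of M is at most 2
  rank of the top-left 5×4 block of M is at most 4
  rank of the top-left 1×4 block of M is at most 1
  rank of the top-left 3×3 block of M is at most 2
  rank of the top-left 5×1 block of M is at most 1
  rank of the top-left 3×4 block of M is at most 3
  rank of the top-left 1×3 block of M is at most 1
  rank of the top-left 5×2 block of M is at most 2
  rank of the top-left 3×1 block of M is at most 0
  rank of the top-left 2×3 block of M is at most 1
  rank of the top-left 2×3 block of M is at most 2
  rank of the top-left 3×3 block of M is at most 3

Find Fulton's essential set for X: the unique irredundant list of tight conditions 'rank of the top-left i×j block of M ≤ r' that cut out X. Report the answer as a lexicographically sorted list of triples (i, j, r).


Computing R[i][j] = min implied NW-rank bound (n=5, 12 conditions):

  i=1: 0 1 1 1 1
  i=2: 0 1 1 2 2
  i=3: 0 1 2 3 3
  i=4: 1 2 3 4 4
  i=5: 1 2 3 4 5

giving w = (2, 4, 3, 1, 5) via Δ²R.

D(w) has 4 cells with 2 SE-corners; essential set:

[(2, 3, 1), (3, 1, 0)]


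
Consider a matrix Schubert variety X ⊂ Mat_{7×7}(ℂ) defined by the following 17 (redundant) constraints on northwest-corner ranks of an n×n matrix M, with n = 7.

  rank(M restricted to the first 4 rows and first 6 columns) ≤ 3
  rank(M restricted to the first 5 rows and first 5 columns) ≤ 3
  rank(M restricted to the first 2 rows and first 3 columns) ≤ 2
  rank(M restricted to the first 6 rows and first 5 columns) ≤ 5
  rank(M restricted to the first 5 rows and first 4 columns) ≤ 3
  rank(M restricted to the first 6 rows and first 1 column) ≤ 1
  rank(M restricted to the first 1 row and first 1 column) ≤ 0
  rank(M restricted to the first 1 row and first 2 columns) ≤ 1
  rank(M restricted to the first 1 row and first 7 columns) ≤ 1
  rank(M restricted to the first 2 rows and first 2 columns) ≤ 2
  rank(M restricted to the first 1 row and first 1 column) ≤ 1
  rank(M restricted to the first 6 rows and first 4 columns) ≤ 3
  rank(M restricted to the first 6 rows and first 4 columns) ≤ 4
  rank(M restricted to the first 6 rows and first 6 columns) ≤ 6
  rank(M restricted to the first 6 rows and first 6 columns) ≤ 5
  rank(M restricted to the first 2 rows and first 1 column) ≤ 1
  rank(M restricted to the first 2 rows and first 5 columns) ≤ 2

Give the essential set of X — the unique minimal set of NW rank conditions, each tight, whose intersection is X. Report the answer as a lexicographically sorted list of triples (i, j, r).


Reconstructing r_w from the 17 given conditions:

  i=1: 0  1  1  1  1  1  1
  i=2: 1  2  2  2  2  2  2
  i=3: 1  2  3  3  3  3  3
  i=4: 1  2  3  3  3  3  4
  i=5: 1  2  3  3  3  4  5
  i=6: 1  2  3  3  4  5  6
  i=7: 1  2  3  4  5  6  7

the unique w with this rank table is (2, 1, 3, 7, 6, 5, 4).

D(w) has 7 cells with 4 SE-corners; essential set:

[(1, 1, 0), (4, 6, 3), (5, 5, 3), (6, 4, 3)]


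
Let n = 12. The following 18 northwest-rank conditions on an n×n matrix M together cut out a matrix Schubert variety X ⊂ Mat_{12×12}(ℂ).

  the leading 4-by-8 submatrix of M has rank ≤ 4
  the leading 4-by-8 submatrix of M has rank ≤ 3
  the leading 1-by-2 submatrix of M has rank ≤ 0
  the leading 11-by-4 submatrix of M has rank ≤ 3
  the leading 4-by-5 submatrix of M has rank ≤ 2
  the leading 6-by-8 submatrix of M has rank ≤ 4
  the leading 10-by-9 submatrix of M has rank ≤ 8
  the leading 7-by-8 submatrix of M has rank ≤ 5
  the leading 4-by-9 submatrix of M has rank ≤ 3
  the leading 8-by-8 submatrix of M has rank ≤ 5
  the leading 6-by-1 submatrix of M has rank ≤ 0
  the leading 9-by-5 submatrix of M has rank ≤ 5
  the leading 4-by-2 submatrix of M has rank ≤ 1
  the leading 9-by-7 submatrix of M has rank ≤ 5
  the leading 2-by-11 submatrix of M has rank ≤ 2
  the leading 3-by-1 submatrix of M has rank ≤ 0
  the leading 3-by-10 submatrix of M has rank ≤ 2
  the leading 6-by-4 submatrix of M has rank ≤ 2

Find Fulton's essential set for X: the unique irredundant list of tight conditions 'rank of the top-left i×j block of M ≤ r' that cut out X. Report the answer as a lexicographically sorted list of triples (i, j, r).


Rank table r_w(12×12) implied by the 18 constraints:

  i=1: 0 | 0 | 1 | 1 | 1 | 1 | 1 | 1 | 1 | 1 | 1 | 1
  i=2: 0 | 1 | 2 | 2 | 2 | 2 | 2 | 2 | 2 | 2 | 2 | 2
  i=3: 0 | 1 | 2 | 2 | 2 | 2 | 2 | 2 | 2 | 2 | 3 | 3
  i=4: 0 | 1 | 2 | 2 | 2 | 3 | 3 | 3 | 3 | 3 | 4 | 4
  i=5: 0 | 1 | 2 | 2 | 3 | 4 | 4 | 4 | 4 | 4 | 5 | 5
  i=6: 0 | 1 | 2 | 2 | 3 | 4 | 4 | 4 | 5 | 5 | 6 | 6
  i=7: 1 | 2 | 3 | 3 | 4 | 5 | 5 | 5 | 6 | 6 | 7 | 7
  i=8: 1 | 2 | 3 | 3 | 4 | 5 | 5 | 5 | 6 | 7 | 8 | 8
  i=9: 1 | 2 | 3 | 3 | 4 | 5 | 5 | 6 | 7 | 8 | 9 | 9
  i=10: 1 | 2 | 3 | 3 | 4 | 5 | 6 | 7 | 8 | 9 | 10 | 10
  i=11: 1 | 2 | 3 | 3 | 4 | 5 | 6 | 7 | 8 | 9 | 10 | 11
  i=12: 1 | 2 | 3 | 4 | 5 | 6 | 7 | 8 | 9 | 10 | 11 | 12

reading off 1-entries of Δ²R: w = (3, 2, 11, 6, 5, 9, 1, 10, 8, 7, 12, 4).

Rothe diagram D(w) (27 cells), 9 SE-corners (essential conditions):

[(1, 2, 0), (3, 10, 2), (4, 5, 2), (6, 1, 0), (6, 4, 2), (6, 8, 4), (8, 8, 5), (9, 7, 5), (11, 4, 3)]


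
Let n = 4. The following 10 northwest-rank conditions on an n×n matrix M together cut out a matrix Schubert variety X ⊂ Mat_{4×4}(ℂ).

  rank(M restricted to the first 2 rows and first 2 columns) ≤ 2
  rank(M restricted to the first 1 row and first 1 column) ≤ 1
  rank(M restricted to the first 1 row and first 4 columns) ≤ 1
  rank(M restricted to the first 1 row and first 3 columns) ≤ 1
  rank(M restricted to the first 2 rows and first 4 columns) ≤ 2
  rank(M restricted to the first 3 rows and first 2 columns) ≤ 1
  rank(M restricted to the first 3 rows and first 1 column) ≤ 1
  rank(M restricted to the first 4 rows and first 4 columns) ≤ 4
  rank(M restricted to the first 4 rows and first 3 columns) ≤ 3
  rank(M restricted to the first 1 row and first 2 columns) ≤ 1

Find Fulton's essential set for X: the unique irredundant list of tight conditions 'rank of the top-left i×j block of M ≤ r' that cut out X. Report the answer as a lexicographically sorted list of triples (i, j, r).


Reconstructing r_w from the 10 given conditions:

  1 1 1 1
  1 1 2 2
  1 1 2 3
  1 2 3 4

hence w(1..4) = (1, 3, 4, 2).

Rothe diagram D(w) (2 cells), 1 SE-corner (essential condition):

[(3, 2, 1)]


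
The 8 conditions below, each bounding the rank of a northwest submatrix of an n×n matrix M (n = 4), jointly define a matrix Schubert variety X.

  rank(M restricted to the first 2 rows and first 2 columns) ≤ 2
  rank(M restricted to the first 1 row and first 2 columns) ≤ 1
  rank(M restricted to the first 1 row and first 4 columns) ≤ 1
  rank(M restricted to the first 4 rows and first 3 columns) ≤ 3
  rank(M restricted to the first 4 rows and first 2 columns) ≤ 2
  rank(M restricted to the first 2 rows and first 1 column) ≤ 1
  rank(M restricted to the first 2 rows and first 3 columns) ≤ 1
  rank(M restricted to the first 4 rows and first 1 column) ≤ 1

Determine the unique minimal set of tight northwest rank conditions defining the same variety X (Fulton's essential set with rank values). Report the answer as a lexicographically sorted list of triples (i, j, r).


Computing R[i][j] = min implied NW-rank bound (n=4, 8 conditions):

  i=1: 1  1  1  1
  i=2: 1  1  1  2
  i=3: 1  2  2  3
  i=4: 1  2  3  4

reading off 1-entries of Δ²R: w = (1, 4, 2, 3).

1 SE-corner of the 2-cell Rothe diagram gives Ess(w):

[(2, 3, 1)]


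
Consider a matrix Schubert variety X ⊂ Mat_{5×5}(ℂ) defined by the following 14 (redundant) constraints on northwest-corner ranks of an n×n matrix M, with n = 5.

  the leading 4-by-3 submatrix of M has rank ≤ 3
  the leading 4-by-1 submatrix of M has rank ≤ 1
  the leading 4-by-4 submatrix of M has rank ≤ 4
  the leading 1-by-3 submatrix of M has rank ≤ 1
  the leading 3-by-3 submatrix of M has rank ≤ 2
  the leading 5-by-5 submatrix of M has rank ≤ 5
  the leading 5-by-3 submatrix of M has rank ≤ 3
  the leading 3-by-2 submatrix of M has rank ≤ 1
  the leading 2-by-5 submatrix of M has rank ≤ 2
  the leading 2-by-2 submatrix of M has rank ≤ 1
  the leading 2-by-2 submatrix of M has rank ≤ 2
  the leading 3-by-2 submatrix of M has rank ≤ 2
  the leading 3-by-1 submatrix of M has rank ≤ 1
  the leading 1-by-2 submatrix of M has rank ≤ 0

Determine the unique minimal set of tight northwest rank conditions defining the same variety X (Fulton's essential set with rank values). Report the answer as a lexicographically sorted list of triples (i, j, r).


Rank table r_w(5×5) implied by the 14 constraints:

  R[1]: 0, 0, 1, 1, 1
  R[2]: 1, 1, 2, 2, 2
  R[3]: 1, 1, 2, 3, 3
  R[4]: 1, 2, 3, 4, 4
  R[5]: 1, 2, 3, 4, 5

hence w(1..5) = (3, 1, 4, 2, 5).

Fulton essential set (2 of the 3 Rothe cells):

[(1, 2, 0), (3, 2, 1)]


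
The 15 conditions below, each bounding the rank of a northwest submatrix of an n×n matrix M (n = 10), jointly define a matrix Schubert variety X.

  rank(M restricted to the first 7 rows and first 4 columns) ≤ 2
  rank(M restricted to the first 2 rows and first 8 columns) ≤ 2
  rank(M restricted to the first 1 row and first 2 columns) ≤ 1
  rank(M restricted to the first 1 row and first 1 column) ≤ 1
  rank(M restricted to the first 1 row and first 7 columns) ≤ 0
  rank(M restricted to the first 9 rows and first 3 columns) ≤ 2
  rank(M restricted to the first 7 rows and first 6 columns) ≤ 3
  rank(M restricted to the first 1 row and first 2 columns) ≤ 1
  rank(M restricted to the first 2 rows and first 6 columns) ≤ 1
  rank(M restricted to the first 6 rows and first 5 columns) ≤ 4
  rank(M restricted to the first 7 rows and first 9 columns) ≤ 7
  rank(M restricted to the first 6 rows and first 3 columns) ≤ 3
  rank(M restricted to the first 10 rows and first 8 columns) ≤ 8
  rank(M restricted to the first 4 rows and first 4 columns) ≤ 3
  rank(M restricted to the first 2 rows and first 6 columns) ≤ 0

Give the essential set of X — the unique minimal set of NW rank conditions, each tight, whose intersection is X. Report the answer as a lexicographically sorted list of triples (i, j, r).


Propagating the 15 rank bounds to every northwest block:

  row 1: 0  0  0  0  0  0  0  1  1  1
  row 2: 0  0  0  0  0  0  1  2  2  2
  row 3: 1  1  1  1  1  1  2  3  3  3
  row 4: 1  2  2  2  2  2  3  4  4  4
  row 5: 1  2  2  2  3  3  4  5  5  5
  row 6: 1  2  2  2  3  3  4  5  6  6
  row 7: 1  2  2  2  3  3  4  5  6  7
  row 8: 1  2  2  3  4  4  5  6  7  8
  row 9: 1  2  2  3  4  5  6  7  8  9
  row 10: 1  2  3  4  5  6  7  8  9  10

hence w(1..10) = (8, 7, 1, 2, 5, 9, 10, 4, 6, 3).

ℓ(w)=23; the 5 essential cells (i,j,r):

[(1, 7, 0), (2, 6, 0), (7, 4, 2), (7, 6, 3), (9, 3, 2)]


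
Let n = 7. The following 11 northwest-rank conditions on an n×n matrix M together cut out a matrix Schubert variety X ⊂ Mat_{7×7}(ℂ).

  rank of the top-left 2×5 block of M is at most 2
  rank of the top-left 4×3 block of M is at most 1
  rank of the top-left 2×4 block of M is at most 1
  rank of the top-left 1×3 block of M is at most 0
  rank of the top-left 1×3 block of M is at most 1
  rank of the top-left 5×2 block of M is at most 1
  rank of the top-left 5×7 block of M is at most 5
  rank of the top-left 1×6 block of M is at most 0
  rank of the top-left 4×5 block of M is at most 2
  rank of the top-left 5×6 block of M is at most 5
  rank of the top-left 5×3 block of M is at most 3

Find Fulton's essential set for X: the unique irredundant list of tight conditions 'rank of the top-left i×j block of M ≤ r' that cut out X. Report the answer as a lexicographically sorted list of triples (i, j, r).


Recovering R(i,j) via the rank-extension bound from the 11 conditions:

  0  0  0  0  0  0  1
  1  1  1  1  1  1  2
  1  1  1  2  2  2  3
  1  1  1  2  2  3  4
  1  1  2  3  3  4  5
  1  2  3  4  4  5  6
  1  2  3  4  5  6  7

reading off 1-entries of Δ²R: w = (7, 1, 4, 6, 3, 2, 5).

Fulton essential set (4 of the 12 Rothe cells):

[(1, 6, 0), (4, 3, 1), (4, 5, 2), (5, 2, 1)]


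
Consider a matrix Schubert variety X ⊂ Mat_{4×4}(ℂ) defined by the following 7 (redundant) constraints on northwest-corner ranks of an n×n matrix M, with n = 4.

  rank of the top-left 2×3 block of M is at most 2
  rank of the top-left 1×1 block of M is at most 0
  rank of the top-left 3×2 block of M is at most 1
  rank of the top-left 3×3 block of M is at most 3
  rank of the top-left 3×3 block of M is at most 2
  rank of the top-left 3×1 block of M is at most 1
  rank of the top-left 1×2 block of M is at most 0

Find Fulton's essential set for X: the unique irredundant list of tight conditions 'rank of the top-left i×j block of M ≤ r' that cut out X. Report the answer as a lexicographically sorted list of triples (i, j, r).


Computing R[i][j] = min implied NW-rank bound (n=4, 7 conditions):

  0 | 0 | 1 | 1
  1 | 1 | 2 | 2
  1 | 1 | 2 | 3
  1 | 2 | 3 | 4

giving w = (3, 1, 4, 2) via Δ²R.

Fulton essential set (2 of the 3 Rothe cells):

[(1, 2, 0), (3, 2, 1)]


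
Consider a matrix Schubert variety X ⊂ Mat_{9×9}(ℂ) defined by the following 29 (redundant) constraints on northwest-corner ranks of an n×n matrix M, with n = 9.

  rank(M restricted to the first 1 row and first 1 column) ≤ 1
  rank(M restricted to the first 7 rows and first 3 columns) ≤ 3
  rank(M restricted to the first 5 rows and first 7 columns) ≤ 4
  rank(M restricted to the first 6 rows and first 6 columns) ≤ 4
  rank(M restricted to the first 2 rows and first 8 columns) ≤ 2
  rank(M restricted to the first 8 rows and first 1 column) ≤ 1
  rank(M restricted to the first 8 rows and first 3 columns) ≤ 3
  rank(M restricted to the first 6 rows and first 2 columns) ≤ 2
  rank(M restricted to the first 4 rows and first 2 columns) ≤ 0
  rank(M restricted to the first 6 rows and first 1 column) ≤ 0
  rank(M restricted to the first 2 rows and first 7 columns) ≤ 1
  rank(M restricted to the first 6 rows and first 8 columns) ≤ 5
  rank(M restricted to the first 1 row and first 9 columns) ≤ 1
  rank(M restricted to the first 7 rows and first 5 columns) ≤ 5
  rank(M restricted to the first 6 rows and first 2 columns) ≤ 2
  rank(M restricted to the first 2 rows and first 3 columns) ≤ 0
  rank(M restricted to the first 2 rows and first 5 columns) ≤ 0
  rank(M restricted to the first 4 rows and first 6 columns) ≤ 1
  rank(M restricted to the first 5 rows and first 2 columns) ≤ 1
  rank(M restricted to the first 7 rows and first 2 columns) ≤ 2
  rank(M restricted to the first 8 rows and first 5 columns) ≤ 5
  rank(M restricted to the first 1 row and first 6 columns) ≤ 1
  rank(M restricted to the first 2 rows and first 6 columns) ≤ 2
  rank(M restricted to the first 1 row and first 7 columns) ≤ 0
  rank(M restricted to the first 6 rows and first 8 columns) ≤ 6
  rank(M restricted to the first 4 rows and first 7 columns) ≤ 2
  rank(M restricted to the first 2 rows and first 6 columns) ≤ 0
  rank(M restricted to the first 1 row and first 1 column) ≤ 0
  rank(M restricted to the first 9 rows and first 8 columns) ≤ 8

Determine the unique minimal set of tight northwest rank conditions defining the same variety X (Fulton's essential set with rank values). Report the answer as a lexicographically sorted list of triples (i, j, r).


Computing R[i][j] = min implied NW-rank bound (n=9, 29 conditions):

  i=1: 0 0 0 0 0 0 0 1 1
  i=2: 0 0 0 0 0 0 1 2 2
  i=3: 0 0 1 1 1 1 2 3 3
  i=4: 0 0 1 1 1 1 2 3 4
  i=5: 0 1 2 2 2 2 3 4 5
  i=6: 0 1 2 3 3 3 4 5 6
  i=7: 1 2 3 4 4 4 5 6 7
  i=8: 1 2 3 4 5 5 6 7 8
  i=9: 1 2 3 4 5 6 7 8 9

giving w = (8, 7, 3, 9, 2, 4, 1, 5, 6) via Δ²R.

Fulton essential set (5 of the 22 Rothe cells):

[(1, 7, 0), (2, 6, 0), (4, 2, 0), (4, 6, 1), (6, 1, 0)]


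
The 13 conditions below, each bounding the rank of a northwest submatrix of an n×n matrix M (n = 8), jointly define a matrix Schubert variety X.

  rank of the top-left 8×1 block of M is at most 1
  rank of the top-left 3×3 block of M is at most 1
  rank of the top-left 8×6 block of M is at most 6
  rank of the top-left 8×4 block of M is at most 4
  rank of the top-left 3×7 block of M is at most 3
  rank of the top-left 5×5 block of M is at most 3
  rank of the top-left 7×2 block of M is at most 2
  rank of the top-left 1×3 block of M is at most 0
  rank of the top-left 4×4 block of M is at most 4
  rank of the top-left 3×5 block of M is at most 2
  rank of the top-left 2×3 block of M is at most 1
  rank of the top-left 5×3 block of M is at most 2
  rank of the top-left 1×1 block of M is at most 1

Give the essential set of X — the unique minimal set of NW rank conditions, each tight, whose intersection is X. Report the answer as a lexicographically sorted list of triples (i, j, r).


Reconstructing r_w from the 13 given conditions:

  i=1: 0, 0, 0, 1, 1, 1, 1, 1
  i=2: 1, 1, 1, 2, 2, 2, 2, 2
  i=3: 1, 1, 1, 2, 2, 3, 3, 3
  i=4: 1, 2, 2, 3, 3, 4, 4, 4
  i=5: 1, 2, 2, 3, 3, 4, 5, 5
  i=6: 1, 2, 3, 4, 4, 5, 6, 6
  i=7: 1, 2, 3, 4, 5, 6, 7, 7
  i=8: 1, 2, 3, 4, 5, 6, 7, 8

so w = (4, 1, 6, 2, 7, 3, 5, 8).

Fulton essential set (5 of the 8 Rothe cells):

[(1, 3, 0), (3, 3, 1), (3, 5, 2), (5, 3, 2), (5, 5, 3)]


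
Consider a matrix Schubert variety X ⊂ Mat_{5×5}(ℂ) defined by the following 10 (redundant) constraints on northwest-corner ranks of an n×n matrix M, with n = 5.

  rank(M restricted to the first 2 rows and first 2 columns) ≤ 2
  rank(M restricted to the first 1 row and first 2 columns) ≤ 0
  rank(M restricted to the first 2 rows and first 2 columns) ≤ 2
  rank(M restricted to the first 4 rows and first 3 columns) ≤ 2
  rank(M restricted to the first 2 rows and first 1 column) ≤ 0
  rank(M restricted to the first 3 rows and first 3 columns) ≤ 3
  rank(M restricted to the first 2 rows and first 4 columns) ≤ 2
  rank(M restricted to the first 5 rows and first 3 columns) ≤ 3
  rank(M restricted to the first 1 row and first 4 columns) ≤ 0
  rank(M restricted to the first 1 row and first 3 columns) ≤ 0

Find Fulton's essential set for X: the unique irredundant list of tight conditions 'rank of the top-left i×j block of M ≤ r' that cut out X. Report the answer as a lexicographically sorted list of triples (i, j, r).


Propagating the 10 rank bounds to every northwest block:

  i=1: 0 | 0 | 0 | 0 | 1
  i=2: 0 | 1 | 1 | 1 | 2
  i=3: 1 | 2 | 2 | 2 | 3
  i=4: 1 | 2 | 2 | 3 | 4
  i=5: 1 | 2 | 3 | 4 | 5

hence w(1..5) = (5, 2, 1, 4, 3).

|D(w)|=6, |Ess(w)|=3:

[(1, 4, 0), (2, 1, 0), (4, 3, 2)]


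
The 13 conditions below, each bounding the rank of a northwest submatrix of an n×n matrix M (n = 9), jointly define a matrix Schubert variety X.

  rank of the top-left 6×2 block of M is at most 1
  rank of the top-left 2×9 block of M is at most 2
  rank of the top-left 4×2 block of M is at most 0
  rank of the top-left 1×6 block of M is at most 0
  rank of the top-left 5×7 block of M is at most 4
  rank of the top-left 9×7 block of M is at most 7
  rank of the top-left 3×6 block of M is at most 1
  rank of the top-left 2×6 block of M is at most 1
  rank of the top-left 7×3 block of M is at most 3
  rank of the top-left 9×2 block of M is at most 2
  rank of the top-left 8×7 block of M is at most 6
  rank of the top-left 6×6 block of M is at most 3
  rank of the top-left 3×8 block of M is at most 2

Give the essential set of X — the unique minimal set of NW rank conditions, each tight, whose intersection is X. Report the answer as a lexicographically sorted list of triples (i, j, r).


The tightest implied rank at each (i,j), from the 13 conditions:

  i=1: 0, 0, 0, 0, 0, 0, 1, 1, 1
  i=2: 0, 0, 1, 1, 1, 1, 2, 2, 2
  i=3: 0, 0, 1, 1, 1, 1, 2, 2, 3
  i=4: 0, 0, 1, 2, 2, 2, 3, 3, 4
  i=5: 1, 1, 2, 3, 3, 3, 4, 4, 5
  i=6: 1, 1, 2, 3, 3, 3, 4, 5, 6
  i=7: 1, 2, 3, 4, 4, 4, 5, 6, 7
  i=8: 1, 2, 3, 4, 5, 5, 6, 7, 8
  i=9: 1, 2, 3, 4, 5, 6, 7, 8, 9

second differences of R give the permutation w = (7, 3, 9, 4, 1, 8, 2, 5, 6).

Fulton essential set (6 of the 19 Rothe cells):

[(1, 6, 0), (3, 6, 1), (3, 8, 2), (4, 2, 0), (6, 2, 1), (6, 6, 3)]


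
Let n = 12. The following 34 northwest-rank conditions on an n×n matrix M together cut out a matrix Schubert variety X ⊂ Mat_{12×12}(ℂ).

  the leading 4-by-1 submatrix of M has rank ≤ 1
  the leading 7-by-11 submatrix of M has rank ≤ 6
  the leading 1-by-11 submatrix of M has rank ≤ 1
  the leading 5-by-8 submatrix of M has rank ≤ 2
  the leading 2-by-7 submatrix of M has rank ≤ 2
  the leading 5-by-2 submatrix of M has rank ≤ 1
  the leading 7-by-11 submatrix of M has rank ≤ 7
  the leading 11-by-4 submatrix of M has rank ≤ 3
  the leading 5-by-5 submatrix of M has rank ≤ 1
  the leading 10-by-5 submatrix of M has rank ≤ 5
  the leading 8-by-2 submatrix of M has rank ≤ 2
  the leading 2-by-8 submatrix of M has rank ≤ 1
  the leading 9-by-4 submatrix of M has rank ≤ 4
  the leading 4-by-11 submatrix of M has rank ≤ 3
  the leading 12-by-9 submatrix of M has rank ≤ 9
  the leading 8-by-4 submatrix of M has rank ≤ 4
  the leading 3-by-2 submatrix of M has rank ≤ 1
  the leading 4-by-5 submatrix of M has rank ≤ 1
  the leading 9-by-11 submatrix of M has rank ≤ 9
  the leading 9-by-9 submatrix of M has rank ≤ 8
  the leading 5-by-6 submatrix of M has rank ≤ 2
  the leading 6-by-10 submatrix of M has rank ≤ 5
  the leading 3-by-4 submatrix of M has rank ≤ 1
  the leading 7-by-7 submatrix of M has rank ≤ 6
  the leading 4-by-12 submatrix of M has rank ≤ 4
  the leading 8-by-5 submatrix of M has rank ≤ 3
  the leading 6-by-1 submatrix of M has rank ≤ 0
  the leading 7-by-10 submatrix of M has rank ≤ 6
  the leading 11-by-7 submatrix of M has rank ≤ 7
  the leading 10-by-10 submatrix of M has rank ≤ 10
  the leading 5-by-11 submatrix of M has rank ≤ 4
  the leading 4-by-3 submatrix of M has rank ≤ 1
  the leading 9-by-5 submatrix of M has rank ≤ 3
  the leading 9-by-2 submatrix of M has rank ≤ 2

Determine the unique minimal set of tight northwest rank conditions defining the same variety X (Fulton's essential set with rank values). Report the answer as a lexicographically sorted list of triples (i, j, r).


Rank table r_w(12×12) implied by the 34 constraints:

  i=1: 0 | 1 | 1 | 1 | 1 | 1 | 1 | 1 | 1 | 1 | 1 | 1
  i=2: 0 | 1 | 1 | 1 | 1 | 1 | 1 | 1 | 2 | 2 | 2 | 2
  i=3: 0 | 1 | 1 | 1 | 1 | 2 | 2 | 2 | 3 | 3 | 3 | 3
  i=4: 0 | 1 | 1 | 1 | 1 | 2 | 2 | 2 | 3 | 3 | 3 | 4
  i=5: 0 | 1 | 1 | 1 | 1 | 2 | 2 | 2 | 3 | 4 | 4 | 5
  i=6: 0 | 1 | 2 | 2 | 2 | 3 | 3 | 3 | 4 | 5 | 5 | 6
  i=7: 1 | 2 | 3 | 3 | 3 | 4 | 4 | 4 | 5 | 6 | 6 | 7
  i=8: 1 | 2 | 3 | 3 | 3 | 4 | 5 | 5 | 6 | 7 | 7 | 8
  i=9: 1 | 2 | 3 | 3 | 3 | 4 | 5 | 6 | 7 | 8 | 8 | 9
  i=10: 1 | 2 | 3 | 3 | 4 | 5 | 6 | 7 | 8 | 9 | 9 | 10
  i=11: 1 | 2 | 3 | 3 | 4 | 5 | 6 | 7 | 8 | 9 | 10 | 11
  i=12: 1 | 2 | 3 | 4 | 5 | 6 | 7 | 8 | 9 | 10 | 11 | 12

so w = (2, 9, 6, 12, 10, 3, 1, 7, 8, 5, 11, 4).

D(w) has 33 cells with 7 SE-corners; essential set:

[(2, 8, 1), (4, 11, 3), (5, 5, 1), (5, 8, 2), (6, 1, 0), (9, 5, 3), (11, 4, 3)]
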